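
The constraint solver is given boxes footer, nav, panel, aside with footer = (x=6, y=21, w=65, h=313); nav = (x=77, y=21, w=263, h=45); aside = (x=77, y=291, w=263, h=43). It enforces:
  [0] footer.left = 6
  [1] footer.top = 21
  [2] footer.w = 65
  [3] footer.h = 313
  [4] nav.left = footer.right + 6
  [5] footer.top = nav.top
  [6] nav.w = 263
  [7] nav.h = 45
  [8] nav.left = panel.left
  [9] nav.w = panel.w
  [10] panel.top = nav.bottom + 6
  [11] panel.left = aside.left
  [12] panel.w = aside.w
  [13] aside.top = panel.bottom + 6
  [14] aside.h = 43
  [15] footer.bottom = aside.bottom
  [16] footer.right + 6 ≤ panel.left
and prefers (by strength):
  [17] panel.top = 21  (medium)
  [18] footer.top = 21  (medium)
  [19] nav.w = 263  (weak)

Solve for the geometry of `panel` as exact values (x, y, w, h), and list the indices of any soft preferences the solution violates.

panel = (x=77, y=72, w=263, h=213)
violated soft preferences: 17

1. panel.x = 77  [nav.left = panel.left]
2. panel.w = 263  [nav.w = panel.w]
3. panel.y = 72  [panel.top = nav.bottom + 6]
4. panel.h = 213  [aside.top = panel.bottom + 6]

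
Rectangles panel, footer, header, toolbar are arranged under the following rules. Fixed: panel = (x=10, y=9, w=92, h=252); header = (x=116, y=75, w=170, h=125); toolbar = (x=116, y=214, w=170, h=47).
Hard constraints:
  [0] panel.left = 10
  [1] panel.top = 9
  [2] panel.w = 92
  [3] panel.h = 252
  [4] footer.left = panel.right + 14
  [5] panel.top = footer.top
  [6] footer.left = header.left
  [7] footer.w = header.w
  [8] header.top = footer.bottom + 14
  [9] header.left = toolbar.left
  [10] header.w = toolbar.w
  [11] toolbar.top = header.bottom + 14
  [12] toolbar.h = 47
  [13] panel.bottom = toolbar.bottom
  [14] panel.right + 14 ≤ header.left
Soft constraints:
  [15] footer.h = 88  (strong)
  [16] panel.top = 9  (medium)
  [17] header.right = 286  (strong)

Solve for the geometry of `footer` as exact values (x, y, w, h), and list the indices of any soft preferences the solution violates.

footer = (x=116, y=9, w=170, h=52)
violated soft preferences: 15

1. footer.x = 116  [footer.left = panel.right + 14]
2. footer.y = 9  [panel.top = footer.top]
3. footer.w = 170  [footer.w = header.w]
4. footer.h = 52  [header.top = footer.bottom + 14]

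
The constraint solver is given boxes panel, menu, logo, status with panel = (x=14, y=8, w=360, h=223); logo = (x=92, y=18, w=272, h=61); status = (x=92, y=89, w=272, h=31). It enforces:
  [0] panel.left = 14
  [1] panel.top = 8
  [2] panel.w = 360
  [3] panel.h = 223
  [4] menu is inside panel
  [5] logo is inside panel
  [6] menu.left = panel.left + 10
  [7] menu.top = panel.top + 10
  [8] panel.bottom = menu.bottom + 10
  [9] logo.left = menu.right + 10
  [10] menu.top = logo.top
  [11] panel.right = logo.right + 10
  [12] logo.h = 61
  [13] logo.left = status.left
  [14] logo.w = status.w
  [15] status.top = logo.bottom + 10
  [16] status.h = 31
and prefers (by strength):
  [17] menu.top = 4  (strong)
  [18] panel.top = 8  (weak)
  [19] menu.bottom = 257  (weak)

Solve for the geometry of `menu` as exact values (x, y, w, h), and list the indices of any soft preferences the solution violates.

menu = (x=24, y=18, w=58, h=203)
violated soft preferences: 17, 19

1. menu.x = 24  [menu.left = panel.left + 10]
2. menu.y = 18  [menu.top = panel.top + 10]
3. menu.h = 203  [panel.bottom = menu.bottom + 10]
4. menu.w = 58  [logo.left = menu.right + 10]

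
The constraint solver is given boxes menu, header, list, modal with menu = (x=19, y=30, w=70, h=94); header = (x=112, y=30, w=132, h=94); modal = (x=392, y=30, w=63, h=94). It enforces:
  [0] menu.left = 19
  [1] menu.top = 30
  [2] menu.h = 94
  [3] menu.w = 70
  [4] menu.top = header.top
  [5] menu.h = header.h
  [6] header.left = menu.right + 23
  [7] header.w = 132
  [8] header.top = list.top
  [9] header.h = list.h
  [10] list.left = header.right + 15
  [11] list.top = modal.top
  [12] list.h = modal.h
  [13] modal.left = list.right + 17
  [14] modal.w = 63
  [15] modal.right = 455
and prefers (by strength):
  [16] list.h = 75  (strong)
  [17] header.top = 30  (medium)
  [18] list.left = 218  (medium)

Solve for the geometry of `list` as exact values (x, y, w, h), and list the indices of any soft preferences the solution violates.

1. list.y = 30  [header.top = list.top]
2. list.h = 94  [header.h = list.h]
3. list.x = 259  [list.left = header.right + 15]
4. list.w = 116  [modal.left = list.right + 17]

list = (x=259, y=30, w=116, h=94)
violated soft preferences: 16, 18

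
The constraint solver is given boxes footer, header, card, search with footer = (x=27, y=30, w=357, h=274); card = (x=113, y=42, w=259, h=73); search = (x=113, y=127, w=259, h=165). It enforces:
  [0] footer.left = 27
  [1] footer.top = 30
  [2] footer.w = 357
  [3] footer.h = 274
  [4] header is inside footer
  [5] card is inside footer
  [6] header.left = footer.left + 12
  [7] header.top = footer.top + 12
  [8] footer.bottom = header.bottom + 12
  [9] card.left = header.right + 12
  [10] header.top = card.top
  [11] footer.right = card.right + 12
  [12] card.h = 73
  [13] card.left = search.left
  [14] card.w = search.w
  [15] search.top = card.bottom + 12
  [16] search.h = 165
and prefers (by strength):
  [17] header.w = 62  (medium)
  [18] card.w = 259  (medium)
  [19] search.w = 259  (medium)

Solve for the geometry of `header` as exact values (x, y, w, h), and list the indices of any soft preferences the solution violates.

header = (x=39, y=42, w=62, h=250)
violated soft preferences: none

1. header.x = 39  [header.left = footer.left + 12]
2. header.y = 42  [header.top = footer.top + 12]
3. header.h = 250  [footer.bottom = header.bottom + 12]
4. header.w = 62  [card.left = header.right + 12]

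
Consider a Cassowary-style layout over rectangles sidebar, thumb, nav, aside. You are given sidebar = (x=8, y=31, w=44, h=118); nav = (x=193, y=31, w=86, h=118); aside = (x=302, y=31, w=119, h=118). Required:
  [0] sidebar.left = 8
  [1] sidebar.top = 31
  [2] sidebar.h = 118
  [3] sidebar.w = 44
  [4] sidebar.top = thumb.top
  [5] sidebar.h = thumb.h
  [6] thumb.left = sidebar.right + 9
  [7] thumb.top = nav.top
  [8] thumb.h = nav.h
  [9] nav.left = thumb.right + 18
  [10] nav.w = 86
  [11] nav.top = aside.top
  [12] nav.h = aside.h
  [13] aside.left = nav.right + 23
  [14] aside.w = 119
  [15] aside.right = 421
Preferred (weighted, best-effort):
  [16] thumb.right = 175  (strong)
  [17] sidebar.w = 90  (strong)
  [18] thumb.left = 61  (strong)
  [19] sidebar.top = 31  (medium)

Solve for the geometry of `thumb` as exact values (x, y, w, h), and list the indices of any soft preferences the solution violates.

thumb = (x=61, y=31, w=114, h=118)
violated soft preferences: 17

1. thumb.y = 31  [sidebar.top = thumb.top]
2. thumb.h = 118  [sidebar.h = thumb.h]
3. thumb.x = 61  [thumb.left = sidebar.right + 9]
4. thumb.w = 114  [nav.left = thumb.right + 18]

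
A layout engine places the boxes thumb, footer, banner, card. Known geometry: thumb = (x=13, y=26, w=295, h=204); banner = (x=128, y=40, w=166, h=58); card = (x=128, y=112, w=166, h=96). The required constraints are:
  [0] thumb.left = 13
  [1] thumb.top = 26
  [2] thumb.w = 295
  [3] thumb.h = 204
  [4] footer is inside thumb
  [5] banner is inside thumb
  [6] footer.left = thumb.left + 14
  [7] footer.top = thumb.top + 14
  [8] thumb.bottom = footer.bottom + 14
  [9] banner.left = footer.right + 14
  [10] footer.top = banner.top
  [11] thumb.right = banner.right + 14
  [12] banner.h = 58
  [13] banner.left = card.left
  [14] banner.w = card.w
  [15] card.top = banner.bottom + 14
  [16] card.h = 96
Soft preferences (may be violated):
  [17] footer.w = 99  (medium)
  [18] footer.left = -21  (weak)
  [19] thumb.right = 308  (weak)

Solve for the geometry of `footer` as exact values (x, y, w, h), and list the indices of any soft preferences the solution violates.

1. footer.x = 27  [footer.left = thumb.left + 14]
2. footer.y = 40  [footer.top = thumb.top + 14]
3. footer.h = 176  [thumb.bottom = footer.bottom + 14]
4. footer.w = 87  [banner.left = footer.right + 14]

footer = (x=27, y=40, w=87, h=176)
violated soft preferences: 17, 18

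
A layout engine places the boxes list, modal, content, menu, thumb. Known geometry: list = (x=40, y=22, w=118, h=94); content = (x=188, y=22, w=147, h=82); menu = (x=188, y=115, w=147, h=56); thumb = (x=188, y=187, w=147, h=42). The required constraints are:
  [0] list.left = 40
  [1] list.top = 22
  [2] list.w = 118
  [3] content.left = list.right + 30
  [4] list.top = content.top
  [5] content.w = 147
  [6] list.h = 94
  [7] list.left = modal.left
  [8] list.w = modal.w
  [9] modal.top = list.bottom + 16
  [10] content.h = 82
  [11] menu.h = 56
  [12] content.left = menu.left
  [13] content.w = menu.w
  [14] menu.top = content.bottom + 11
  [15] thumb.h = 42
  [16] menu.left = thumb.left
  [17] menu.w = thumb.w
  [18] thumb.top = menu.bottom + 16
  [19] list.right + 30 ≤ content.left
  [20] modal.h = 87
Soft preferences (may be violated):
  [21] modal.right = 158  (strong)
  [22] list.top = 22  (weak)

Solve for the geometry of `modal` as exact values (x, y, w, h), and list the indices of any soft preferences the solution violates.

1. modal.x = 40  [list.left = modal.left]
2. modal.w = 118  [list.w = modal.w]
3. modal.y = 132  [modal.top = list.bottom + 16]
4. modal.h = 87  [modal.h = 87]

modal = (x=40, y=132, w=118, h=87)
violated soft preferences: none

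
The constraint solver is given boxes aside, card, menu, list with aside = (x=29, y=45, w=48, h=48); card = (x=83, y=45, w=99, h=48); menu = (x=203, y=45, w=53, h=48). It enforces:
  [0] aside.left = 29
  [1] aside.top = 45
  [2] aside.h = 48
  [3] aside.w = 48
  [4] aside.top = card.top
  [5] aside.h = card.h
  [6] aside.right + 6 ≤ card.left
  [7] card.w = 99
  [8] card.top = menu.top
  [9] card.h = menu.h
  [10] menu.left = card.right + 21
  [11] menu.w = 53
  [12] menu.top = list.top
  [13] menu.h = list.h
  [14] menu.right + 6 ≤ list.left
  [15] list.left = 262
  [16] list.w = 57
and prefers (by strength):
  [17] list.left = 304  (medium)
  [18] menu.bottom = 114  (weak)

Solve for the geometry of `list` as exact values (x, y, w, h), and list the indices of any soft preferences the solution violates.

1. list.y = 45  [menu.top = list.top]
2. list.h = 48  [menu.h = list.h]
3. list.x = 262  [list.left = 262]
4. list.w = 57  [list.w = 57]

list = (x=262, y=45, w=57, h=48)
violated soft preferences: 17, 18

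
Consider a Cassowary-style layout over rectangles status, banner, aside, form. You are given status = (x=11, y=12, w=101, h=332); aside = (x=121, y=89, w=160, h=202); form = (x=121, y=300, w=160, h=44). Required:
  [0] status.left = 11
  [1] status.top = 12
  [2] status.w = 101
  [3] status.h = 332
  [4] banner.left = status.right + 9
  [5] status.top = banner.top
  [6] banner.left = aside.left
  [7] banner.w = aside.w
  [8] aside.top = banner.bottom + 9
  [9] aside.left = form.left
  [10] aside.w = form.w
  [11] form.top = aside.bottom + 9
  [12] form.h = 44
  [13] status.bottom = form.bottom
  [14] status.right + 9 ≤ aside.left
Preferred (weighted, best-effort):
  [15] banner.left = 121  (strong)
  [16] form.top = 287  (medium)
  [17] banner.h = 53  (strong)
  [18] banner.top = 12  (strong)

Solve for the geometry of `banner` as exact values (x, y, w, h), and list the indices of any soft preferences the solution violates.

1. banner.x = 121  [banner.left = status.right + 9]
2. banner.y = 12  [status.top = banner.top]
3. banner.w = 160  [banner.w = aside.w]
4. banner.h = 68  [aside.top = banner.bottom + 9]

banner = (x=121, y=12, w=160, h=68)
violated soft preferences: 16, 17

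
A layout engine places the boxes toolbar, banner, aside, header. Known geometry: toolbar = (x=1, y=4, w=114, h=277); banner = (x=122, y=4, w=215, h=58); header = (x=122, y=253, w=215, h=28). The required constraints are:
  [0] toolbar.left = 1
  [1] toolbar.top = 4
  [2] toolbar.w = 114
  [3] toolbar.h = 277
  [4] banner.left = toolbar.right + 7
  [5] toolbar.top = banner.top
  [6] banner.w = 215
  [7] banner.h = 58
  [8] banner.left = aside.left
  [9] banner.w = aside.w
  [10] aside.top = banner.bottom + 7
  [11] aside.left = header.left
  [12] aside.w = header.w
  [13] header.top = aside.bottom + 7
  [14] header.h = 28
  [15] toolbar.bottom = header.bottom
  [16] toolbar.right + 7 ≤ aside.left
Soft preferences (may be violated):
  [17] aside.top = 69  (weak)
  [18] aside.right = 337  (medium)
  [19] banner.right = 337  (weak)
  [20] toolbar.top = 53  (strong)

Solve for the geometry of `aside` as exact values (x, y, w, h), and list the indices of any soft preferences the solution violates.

1. aside.x = 122  [banner.left = aside.left]
2. aside.w = 215  [banner.w = aside.w]
3. aside.y = 69  [aside.top = banner.bottom + 7]
4. aside.h = 177  [header.top = aside.bottom + 7]

aside = (x=122, y=69, w=215, h=177)
violated soft preferences: 20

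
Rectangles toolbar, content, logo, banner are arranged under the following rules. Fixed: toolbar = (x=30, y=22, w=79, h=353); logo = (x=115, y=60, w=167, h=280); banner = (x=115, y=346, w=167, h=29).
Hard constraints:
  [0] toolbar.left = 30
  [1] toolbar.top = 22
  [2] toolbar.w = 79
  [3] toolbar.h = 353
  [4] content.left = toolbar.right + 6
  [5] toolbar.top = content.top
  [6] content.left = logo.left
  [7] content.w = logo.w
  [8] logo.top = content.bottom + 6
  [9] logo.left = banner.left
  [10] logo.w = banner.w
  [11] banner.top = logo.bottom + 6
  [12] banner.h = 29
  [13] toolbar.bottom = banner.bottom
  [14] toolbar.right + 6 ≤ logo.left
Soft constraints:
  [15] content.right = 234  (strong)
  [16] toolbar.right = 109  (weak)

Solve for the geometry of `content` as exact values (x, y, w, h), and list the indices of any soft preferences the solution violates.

1. content.x = 115  [content.left = toolbar.right + 6]
2. content.y = 22  [toolbar.top = content.top]
3. content.w = 167  [content.w = logo.w]
4. content.h = 32  [logo.top = content.bottom + 6]

content = (x=115, y=22, w=167, h=32)
violated soft preferences: 15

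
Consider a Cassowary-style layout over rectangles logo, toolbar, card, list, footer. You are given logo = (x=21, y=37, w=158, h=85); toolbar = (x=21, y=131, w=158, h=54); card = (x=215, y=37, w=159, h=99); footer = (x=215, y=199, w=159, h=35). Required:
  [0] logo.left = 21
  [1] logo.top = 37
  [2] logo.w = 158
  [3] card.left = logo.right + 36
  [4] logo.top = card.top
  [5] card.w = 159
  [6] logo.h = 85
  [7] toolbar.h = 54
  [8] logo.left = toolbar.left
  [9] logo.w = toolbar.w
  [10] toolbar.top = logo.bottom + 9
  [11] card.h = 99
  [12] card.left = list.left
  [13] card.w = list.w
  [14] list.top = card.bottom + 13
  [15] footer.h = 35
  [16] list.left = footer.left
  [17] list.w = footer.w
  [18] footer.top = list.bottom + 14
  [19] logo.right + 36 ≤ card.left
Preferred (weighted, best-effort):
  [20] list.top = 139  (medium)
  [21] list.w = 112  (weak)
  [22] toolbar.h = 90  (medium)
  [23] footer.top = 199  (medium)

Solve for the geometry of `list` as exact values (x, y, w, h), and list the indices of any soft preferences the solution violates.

1. list.x = 215  [card.left = list.left]
2. list.w = 159  [card.w = list.w]
3. list.y = 149  [list.top = card.bottom + 13]
4. list.h = 36  [footer.top = list.bottom + 14]

list = (x=215, y=149, w=159, h=36)
violated soft preferences: 20, 21, 22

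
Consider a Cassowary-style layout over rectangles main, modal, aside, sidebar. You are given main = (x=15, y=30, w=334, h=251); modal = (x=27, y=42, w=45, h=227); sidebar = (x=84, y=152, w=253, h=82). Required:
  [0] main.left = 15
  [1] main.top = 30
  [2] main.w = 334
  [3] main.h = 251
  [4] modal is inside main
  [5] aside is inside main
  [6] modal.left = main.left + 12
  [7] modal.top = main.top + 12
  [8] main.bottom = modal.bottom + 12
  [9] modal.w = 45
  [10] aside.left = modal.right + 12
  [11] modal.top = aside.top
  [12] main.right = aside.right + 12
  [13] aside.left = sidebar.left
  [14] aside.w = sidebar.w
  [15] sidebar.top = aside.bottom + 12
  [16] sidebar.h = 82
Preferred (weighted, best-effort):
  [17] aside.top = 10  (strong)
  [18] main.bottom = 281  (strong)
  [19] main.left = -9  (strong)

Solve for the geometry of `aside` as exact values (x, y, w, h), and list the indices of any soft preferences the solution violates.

aside = (x=84, y=42, w=253, h=98)
violated soft preferences: 17, 19

1. aside.x = 84  [aside.left = modal.right + 12]
2. aside.y = 42  [modal.top = aside.top]
3. aside.w = 253  [main.right = aside.right + 12]
4. aside.h = 98  [sidebar.top = aside.bottom + 12]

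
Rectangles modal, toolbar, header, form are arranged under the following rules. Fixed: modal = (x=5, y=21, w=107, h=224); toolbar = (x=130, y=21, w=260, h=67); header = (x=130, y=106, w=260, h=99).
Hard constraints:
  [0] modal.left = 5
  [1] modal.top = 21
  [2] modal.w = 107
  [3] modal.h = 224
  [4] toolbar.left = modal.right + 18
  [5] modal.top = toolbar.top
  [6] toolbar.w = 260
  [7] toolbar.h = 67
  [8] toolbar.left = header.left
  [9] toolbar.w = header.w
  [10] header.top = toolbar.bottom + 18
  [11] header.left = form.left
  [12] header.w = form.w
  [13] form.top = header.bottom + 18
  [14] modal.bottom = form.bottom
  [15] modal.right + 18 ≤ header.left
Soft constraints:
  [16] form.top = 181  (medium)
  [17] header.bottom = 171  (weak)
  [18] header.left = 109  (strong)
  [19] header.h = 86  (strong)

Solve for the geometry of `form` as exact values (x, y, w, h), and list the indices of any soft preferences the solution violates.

form = (x=130, y=223, w=260, h=22)
violated soft preferences: 16, 17, 18, 19

1. form.x = 130  [header.left = form.left]
2. form.w = 260  [header.w = form.w]
3. form.y = 223  [form.top = header.bottom + 18]
4. form.h = 22  [modal.bottom = form.bottom]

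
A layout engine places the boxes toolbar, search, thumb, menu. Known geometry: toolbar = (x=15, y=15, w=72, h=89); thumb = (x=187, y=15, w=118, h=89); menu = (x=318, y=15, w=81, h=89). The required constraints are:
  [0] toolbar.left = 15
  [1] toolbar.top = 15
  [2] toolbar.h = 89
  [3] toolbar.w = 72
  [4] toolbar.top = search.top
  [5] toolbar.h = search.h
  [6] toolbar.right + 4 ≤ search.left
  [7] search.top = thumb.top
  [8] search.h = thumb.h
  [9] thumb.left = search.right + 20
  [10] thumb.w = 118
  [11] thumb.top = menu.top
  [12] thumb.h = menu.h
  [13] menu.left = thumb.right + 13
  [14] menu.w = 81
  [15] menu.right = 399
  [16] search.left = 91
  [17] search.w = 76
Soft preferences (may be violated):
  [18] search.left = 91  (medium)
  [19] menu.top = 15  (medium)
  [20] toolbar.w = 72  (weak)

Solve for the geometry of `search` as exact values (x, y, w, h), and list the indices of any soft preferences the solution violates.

1. search.y = 15  [toolbar.top = search.top]
2. search.h = 89  [toolbar.h = search.h]
3. search.x = 91  [search.left = 91]
4. search.w = 76  [search.w = 76]

search = (x=91, y=15, w=76, h=89)
violated soft preferences: none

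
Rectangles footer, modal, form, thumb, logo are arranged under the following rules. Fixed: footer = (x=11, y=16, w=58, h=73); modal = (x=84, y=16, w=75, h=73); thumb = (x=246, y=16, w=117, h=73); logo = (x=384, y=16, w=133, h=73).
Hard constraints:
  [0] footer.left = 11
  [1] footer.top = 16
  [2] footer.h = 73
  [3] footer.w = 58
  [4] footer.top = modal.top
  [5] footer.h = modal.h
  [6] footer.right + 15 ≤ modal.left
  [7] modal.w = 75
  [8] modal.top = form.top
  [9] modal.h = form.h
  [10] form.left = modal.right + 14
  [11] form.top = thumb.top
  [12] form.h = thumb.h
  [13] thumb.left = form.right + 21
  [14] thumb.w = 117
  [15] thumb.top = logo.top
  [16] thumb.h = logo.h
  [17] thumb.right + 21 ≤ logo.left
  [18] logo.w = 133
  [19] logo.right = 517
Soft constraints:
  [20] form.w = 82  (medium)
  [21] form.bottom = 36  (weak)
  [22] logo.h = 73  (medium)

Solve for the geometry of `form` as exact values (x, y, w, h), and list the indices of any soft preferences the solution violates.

1. form.y = 16  [modal.top = form.top]
2. form.h = 73  [modal.h = form.h]
3. form.x = 173  [form.left = modal.right + 14]
4. form.w = 52  [thumb.left = form.right + 21]

form = (x=173, y=16, w=52, h=73)
violated soft preferences: 20, 21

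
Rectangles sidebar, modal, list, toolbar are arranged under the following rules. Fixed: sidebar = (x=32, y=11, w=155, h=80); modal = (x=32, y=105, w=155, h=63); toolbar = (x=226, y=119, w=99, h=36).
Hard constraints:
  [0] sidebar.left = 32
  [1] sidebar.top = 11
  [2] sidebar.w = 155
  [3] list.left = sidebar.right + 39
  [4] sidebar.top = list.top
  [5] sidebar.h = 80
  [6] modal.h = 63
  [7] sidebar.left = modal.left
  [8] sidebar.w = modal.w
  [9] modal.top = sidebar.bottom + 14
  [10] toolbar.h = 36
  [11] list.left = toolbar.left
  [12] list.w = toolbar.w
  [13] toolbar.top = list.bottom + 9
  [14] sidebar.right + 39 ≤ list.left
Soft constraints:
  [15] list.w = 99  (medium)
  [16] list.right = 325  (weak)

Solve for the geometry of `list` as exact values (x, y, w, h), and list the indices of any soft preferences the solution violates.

1. list.x = 226  [list.left = sidebar.right + 39]
2. list.y = 11  [sidebar.top = list.top]
3. list.w = 99  [list.w = toolbar.w]
4. list.h = 99  [toolbar.top = list.bottom + 9]

list = (x=226, y=11, w=99, h=99)
violated soft preferences: none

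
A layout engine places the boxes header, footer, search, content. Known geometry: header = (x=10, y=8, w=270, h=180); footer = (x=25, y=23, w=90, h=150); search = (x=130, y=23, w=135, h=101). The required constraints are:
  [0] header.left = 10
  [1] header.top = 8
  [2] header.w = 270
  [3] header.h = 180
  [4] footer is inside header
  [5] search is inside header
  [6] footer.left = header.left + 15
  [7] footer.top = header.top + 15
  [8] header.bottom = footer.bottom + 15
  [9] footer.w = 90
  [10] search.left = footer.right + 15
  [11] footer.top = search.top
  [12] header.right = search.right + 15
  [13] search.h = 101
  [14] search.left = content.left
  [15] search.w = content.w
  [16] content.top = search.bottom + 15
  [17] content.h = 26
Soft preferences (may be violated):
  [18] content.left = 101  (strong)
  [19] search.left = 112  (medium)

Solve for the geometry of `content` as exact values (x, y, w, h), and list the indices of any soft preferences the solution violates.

content = (x=130, y=139, w=135, h=26)
violated soft preferences: 18, 19

1. content.x = 130  [search.left = content.left]
2. content.w = 135  [search.w = content.w]
3. content.y = 139  [content.top = search.bottom + 15]
4. content.h = 26  [content.h = 26]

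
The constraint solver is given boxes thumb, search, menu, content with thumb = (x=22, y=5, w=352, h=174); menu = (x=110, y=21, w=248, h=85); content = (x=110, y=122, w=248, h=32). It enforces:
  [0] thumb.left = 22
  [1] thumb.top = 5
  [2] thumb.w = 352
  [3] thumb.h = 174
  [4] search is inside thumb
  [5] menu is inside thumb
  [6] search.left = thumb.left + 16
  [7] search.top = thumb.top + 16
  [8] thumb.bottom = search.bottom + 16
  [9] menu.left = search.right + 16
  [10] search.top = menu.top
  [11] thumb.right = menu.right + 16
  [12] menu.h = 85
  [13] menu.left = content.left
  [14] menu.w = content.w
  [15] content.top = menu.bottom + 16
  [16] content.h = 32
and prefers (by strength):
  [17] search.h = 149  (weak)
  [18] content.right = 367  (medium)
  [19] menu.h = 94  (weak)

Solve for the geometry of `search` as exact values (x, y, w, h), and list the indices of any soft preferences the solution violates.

1. search.x = 38  [search.left = thumb.left + 16]
2. search.y = 21  [search.top = thumb.top + 16]
3. search.h = 142  [thumb.bottom = search.bottom + 16]
4. search.w = 56  [menu.left = search.right + 16]

search = (x=38, y=21, w=56, h=142)
violated soft preferences: 17, 18, 19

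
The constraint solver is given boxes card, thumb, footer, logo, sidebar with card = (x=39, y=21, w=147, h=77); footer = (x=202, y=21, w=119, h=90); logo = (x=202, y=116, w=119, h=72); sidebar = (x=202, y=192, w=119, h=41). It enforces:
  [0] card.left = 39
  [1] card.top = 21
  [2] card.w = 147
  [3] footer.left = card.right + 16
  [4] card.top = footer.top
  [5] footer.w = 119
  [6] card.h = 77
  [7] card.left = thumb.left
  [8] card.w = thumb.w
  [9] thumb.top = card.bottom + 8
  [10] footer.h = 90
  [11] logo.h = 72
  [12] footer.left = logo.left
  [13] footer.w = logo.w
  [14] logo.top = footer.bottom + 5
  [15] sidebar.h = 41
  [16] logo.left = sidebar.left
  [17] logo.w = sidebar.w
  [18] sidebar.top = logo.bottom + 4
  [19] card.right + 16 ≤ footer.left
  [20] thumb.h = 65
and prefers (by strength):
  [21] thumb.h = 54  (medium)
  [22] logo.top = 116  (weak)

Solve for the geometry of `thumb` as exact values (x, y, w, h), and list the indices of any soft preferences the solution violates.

1. thumb.x = 39  [card.left = thumb.left]
2. thumb.w = 147  [card.w = thumb.w]
3. thumb.y = 106  [thumb.top = card.bottom + 8]
4. thumb.h = 65  [thumb.h = 65]

thumb = (x=39, y=106, w=147, h=65)
violated soft preferences: 21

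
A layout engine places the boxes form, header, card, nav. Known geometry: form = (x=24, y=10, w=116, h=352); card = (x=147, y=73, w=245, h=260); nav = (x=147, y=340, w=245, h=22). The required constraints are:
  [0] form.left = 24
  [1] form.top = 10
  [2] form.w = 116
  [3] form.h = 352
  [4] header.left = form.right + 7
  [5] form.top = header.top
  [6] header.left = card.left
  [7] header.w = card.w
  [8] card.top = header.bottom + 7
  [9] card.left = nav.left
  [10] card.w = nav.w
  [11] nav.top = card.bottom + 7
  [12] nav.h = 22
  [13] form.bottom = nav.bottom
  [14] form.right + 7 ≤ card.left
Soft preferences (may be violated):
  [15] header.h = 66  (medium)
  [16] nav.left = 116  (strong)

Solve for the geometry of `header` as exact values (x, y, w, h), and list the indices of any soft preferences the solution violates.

1. header.x = 147  [header.left = form.right + 7]
2. header.y = 10  [form.top = header.top]
3. header.w = 245  [header.w = card.w]
4. header.h = 56  [card.top = header.bottom + 7]

header = (x=147, y=10, w=245, h=56)
violated soft preferences: 15, 16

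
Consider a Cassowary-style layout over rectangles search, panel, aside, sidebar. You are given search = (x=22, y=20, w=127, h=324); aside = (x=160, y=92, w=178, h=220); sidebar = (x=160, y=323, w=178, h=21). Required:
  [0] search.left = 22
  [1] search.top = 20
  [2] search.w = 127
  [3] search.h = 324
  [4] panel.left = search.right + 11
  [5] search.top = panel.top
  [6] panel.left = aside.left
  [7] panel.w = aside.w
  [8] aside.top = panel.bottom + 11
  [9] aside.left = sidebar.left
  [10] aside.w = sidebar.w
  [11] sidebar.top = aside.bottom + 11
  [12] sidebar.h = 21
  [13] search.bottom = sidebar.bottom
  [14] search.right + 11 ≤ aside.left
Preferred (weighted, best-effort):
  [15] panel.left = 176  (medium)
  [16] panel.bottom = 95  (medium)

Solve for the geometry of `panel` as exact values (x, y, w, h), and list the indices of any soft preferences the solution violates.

1. panel.x = 160  [panel.left = search.right + 11]
2. panel.y = 20  [search.top = panel.top]
3. panel.w = 178  [panel.w = aside.w]
4. panel.h = 61  [aside.top = panel.bottom + 11]

panel = (x=160, y=20, w=178, h=61)
violated soft preferences: 15, 16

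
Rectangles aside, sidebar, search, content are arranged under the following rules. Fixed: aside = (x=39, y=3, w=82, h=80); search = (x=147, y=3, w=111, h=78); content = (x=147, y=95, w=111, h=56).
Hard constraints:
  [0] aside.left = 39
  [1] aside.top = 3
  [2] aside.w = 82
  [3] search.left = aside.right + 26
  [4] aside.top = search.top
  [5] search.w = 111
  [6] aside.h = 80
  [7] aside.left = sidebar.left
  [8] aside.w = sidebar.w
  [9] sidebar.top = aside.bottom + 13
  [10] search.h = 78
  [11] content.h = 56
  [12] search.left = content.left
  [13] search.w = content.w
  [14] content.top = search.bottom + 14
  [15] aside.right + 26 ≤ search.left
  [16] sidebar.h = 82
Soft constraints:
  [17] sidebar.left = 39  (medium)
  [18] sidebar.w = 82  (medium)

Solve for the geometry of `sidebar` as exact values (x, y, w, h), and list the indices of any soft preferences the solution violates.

1. sidebar.x = 39  [aside.left = sidebar.left]
2. sidebar.w = 82  [aside.w = sidebar.w]
3. sidebar.y = 96  [sidebar.top = aside.bottom + 13]
4. sidebar.h = 82  [sidebar.h = 82]

sidebar = (x=39, y=96, w=82, h=82)
violated soft preferences: none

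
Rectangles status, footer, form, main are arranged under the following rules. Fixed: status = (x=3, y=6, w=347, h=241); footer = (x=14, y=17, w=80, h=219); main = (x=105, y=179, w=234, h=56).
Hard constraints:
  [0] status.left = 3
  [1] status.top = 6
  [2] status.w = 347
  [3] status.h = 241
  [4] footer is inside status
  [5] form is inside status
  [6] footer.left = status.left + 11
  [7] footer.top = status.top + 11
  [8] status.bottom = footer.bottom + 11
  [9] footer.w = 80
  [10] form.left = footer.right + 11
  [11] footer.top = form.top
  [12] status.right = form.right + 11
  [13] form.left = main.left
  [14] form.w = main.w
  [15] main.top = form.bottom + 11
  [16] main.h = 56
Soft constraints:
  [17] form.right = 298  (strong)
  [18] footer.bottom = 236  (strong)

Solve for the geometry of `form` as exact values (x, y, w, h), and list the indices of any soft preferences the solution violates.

1. form.x = 105  [form.left = footer.right + 11]
2. form.y = 17  [footer.top = form.top]
3. form.w = 234  [status.right = form.right + 11]
4. form.h = 151  [main.top = form.bottom + 11]

form = (x=105, y=17, w=234, h=151)
violated soft preferences: 17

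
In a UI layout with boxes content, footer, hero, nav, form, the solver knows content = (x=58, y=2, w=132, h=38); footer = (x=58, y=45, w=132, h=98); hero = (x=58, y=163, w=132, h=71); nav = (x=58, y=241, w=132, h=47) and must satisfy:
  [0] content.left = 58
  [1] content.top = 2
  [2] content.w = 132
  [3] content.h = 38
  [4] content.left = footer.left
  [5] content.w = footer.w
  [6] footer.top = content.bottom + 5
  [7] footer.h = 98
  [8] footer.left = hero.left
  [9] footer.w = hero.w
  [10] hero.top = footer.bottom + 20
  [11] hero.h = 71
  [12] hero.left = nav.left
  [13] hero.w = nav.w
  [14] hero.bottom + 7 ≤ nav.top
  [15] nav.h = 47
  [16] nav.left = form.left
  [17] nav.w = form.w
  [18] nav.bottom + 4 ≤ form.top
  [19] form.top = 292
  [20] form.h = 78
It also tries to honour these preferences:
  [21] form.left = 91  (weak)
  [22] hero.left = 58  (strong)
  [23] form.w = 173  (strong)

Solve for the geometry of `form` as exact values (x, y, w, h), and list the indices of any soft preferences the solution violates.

1. form.x = 58  [nav.left = form.left]
2. form.w = 132  [nav.w = form.w]
3. form.y = 292  [form.top = 292]
4. form.h = 78  [form.h = 78]

form = (x=58, y=292, w=132, h=78)
violated soft preferences: 21, 23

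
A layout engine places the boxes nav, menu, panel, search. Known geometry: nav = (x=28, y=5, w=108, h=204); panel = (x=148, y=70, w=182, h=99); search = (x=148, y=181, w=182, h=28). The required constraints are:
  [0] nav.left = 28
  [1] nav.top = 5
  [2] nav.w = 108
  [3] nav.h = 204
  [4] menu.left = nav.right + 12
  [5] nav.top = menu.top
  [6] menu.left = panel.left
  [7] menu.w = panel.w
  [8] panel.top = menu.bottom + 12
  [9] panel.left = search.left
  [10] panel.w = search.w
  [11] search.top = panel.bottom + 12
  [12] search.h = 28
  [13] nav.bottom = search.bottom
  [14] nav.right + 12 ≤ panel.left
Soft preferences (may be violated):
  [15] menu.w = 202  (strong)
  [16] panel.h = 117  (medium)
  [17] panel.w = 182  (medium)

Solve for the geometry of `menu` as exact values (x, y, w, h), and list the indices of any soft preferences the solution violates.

1. menu.x = 148  [menu.left = nav.right + 12]
2. menu.y = 5  [nav.top = menu.top]
3. menu.w = 182  [menu.w = panel.w]
4. menu.h = 53  [panel.top = menu.bottom + 12]

menu = (x=148, y=5, w=182, h=53)
violated soft preferences: 15, 16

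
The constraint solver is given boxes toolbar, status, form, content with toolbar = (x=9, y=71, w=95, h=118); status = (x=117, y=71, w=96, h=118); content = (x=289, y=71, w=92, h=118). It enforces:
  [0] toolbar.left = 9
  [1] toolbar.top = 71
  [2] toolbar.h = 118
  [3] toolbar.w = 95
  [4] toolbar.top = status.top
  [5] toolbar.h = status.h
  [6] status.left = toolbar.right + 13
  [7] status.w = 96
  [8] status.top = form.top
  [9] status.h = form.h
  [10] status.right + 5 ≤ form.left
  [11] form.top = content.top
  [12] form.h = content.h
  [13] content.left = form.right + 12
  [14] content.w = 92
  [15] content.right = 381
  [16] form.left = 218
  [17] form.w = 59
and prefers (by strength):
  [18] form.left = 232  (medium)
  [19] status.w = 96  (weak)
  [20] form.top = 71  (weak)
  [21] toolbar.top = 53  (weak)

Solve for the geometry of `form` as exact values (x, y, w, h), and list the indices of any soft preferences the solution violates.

form = (x=218, y=71, w=59, h=118)
violated soft preferences: 18, 21

1. form.y = 71  [status.top = form.top]
2. form.h = 118  [status.h = form.h]
3. form.x = 218  [form.left = 218]
4. form.w = 59  [form.w = 59]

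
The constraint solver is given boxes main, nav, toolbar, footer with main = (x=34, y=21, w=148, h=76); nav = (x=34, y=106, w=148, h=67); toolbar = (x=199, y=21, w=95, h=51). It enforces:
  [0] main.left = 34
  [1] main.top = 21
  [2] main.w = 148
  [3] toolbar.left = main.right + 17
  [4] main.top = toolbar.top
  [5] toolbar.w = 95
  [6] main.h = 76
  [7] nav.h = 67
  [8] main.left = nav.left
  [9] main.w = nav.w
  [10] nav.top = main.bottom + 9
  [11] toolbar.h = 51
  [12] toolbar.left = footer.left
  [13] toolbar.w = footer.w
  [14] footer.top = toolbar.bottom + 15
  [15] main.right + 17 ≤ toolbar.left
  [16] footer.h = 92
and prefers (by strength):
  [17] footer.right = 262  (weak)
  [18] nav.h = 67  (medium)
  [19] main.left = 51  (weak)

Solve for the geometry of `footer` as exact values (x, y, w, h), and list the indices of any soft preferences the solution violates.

1. footer.x = 199  [toolbar.left = footer.left]
2. footer.w = 95  [toolbar.w = footer.w]
3. footer.y = 87  [footer.top = toolbar.bottom + 15]
4. footer.h = 92  [footer.h = 92]

footer = (x=199, y=87, w=95, h=92)
violated soft preferences: 17, 19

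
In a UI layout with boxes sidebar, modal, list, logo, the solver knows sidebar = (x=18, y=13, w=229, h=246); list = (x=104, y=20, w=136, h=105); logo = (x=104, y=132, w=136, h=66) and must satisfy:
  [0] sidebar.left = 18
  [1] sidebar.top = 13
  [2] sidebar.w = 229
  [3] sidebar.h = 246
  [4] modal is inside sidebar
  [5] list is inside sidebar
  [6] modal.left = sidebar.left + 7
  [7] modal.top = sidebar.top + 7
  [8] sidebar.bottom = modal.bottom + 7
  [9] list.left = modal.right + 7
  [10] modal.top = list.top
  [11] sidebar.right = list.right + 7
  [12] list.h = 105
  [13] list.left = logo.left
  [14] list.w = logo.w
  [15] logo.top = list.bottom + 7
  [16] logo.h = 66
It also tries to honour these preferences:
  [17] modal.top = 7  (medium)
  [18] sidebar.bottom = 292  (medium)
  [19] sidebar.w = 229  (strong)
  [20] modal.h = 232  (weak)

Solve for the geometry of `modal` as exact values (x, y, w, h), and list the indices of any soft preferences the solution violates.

modal = (x=25, y=20, w=72, h=232)
violated soft preferences: 17, 18

1. modal.x = 25  [modal.left = sidebar.left + 7]
2. modal.y = 20  [modal.top = sidebar.top + 7]
3. modal.h = 232  [sidebar.bottom = modal.bottom + 7]
4. modal.w = 72  [list.left = modal.right + 7]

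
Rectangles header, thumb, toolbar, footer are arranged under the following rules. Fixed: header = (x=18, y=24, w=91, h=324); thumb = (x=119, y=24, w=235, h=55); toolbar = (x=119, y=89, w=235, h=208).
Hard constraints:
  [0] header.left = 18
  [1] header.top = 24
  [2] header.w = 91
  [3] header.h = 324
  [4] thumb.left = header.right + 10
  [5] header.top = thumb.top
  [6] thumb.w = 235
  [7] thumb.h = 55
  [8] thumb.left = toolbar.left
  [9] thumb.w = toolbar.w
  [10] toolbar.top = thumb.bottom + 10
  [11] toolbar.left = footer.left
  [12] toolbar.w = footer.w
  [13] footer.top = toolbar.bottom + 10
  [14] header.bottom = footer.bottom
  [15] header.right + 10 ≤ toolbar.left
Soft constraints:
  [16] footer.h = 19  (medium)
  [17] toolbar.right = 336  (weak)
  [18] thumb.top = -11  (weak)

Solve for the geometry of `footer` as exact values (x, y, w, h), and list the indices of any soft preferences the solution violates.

footer = (x=119, y=307, w=235, h=41)
violated soft preferences: 16, 17, 18

1. footer.x = 119  [toolbar.left = footer.left]
2. footer.w = 235  [toolbar.w = footer.w]
3. footer.y = 307  [footer.top = toolbar.bottom + 10]
4. footer.h = 41  [header.bottom = footer.bottom]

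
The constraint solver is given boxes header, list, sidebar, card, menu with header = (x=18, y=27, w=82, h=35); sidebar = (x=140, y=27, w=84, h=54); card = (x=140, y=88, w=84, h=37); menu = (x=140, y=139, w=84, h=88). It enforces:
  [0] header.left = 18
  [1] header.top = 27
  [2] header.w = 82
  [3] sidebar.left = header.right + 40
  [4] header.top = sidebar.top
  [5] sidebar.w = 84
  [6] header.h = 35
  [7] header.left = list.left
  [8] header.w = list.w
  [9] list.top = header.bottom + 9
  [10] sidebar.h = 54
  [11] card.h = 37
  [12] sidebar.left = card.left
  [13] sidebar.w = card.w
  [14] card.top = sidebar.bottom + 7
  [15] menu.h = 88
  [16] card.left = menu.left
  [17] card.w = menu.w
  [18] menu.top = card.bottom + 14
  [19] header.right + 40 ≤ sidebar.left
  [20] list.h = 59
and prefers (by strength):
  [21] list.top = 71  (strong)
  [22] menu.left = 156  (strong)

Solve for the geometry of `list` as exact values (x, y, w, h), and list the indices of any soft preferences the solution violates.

1. list.x = 18  [header.left = list.left]
2. list.w = 82  [header.w = list.w]
3. list.y = 71  [list.top = header.bottom + 9]
4. list.h = 59  [list.h = 59]

list = (x=18, y=71, w=82, h=59)
violated soft preferences: 22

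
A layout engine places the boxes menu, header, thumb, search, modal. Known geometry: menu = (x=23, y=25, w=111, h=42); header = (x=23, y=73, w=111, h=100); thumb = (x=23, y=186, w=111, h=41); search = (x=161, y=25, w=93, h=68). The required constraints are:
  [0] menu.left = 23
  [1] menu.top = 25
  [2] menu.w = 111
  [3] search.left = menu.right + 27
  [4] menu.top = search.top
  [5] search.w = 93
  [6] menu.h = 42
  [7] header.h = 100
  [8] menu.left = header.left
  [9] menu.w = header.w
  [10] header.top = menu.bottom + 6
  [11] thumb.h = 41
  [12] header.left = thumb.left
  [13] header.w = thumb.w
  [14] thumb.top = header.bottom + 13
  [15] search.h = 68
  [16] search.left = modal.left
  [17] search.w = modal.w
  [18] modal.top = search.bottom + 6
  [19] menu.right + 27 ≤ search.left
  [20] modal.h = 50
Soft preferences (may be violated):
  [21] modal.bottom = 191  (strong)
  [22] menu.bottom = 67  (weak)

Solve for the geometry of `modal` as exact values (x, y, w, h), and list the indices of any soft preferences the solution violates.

modal = (x=161, y=99, w=93, h=50)
violated soft preferences: 21

1. modal.x = 161  [search.left = modal.left]
2. modal.w = 93  [search.w = modal.w]
3. modal.y = 99  [modal.top = search.bottom + 6]
4. modal.h = 50  [modal.h = 50]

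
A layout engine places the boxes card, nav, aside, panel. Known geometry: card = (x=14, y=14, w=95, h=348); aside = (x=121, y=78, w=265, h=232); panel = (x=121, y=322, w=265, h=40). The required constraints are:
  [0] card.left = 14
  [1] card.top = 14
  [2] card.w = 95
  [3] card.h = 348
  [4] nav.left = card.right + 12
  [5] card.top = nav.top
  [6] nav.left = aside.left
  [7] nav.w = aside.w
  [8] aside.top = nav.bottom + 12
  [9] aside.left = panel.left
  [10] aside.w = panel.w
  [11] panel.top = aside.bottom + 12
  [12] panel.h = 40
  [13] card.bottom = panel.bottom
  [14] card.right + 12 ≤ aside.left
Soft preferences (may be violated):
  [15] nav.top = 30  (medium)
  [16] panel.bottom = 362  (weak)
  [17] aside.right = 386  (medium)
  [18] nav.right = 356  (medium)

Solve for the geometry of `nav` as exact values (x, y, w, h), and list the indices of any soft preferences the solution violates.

nav = (x=121, y=14, w=265, h=52)
violated soft preferences: 15, 18

1. nav.x = 121  [nav.left = card.right + 12]
2. nav.y = 14  [card.top = nav.top]
3. nav.w = 265  [nav.w = aside.w]
4. nav.h = 52  [aside.top = nav.bottom + 12]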